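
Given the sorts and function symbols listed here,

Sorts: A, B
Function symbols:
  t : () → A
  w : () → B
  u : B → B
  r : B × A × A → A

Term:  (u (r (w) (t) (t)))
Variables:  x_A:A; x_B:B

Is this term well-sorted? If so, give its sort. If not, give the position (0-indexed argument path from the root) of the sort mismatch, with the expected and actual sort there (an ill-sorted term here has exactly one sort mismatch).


    (w) : B
    (t) : A
    (t) : A
  (r (w) (t) (t)) : A
(u (r (w) (t) (t))) : ✗ arg 0 at [0] has sort A, expected B

ill-sorted at position [0]: expected B, got A


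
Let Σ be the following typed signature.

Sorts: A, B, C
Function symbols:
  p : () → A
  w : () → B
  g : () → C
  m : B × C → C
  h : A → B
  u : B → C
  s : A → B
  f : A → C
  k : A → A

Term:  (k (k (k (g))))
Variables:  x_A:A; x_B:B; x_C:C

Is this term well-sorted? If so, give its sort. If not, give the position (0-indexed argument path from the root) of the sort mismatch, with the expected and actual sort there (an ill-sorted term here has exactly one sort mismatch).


ill-sorted at position [0, 0, 0]: expected A, got C

      (g) : C
    (k (g)) : ✗ arg 0 at [0, 0, 0] has sort C, expected A


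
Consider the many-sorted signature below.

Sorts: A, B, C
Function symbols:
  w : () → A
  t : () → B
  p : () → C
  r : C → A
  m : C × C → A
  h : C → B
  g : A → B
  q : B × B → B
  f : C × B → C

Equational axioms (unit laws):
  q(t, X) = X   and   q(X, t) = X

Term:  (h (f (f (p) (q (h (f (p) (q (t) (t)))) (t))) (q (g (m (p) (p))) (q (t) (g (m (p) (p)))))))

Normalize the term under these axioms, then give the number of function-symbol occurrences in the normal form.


size = 17

1. (h (f (f (p) (q (h (f (p) (q (t) (t)))) (t))) (q (g (m (p) (p))) (q (t) (g (m (p) (p)))))))  →  (h (f (f (p) (h (f (p) (q (t) (t))))) (q (g (m (p) (p))) (q (t) (g (m (p) (p)))))))
2. (h (f (f (p) (h (f (p) (q (t) (t))))) (q (g (m (p) (p))) (q (t) (g (m (p) (p)))))))  →  (h (f (f (p) (h (f (p) (t)))) (q (g (m (p) (p))) (q (t) (g (m (p) (p)))))))
3. (h (f (f (p) (h (f (p) (t)))) (q (g (m (p) (p))) (q (t) (g (m (p) (p)))))))  →  (h (f (f (p) (h (f (p) (t)))) (q (g (m (p) (p))) (g (m (p) (p))))))
normal form: (h (f (f (p) (h (f (p) (t)))) (q (g (m (p) (p))) (g (m (p) (p))))))


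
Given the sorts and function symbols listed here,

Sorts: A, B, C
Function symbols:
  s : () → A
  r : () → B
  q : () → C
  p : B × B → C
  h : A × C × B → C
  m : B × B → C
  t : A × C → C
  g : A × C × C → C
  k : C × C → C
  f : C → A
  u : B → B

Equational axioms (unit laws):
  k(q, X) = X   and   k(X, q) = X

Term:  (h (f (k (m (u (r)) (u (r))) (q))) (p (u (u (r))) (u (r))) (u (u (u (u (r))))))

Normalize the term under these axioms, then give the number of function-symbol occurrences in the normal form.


1. (h (f (k (m (u (r)) (u (r))) (q))) (p (u (u (r))) (u (r))) (u (u (u (u (r))))))  →  (h (f (m (u (r)) (u (r)))) (p (u (u (r))) (u (r))) (u (u (u (u (r))))))
normal form: (h (f (m (u (r)) (u (r)))) (p (u (u (r))) (u (r))) (u (u (u (u (r))))))

size = 18


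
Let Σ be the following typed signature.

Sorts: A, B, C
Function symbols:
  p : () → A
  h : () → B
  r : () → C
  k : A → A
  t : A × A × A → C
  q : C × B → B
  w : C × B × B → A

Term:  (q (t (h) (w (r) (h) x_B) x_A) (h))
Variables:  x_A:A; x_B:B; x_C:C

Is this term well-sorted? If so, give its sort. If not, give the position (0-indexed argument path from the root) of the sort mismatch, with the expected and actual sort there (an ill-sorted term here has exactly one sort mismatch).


ill-sorted at position [0, 0]: expected A, got B

    (h) : B
      (r) : C
      (h) : B
      x_B : B
    (w (r) (h) x_B) : A
    x_A : A
  (t (h) (w (r) (h) x_B) x_A) : ✗ arg 0 at [0, 0] has sort B, expected A
  (h) : B


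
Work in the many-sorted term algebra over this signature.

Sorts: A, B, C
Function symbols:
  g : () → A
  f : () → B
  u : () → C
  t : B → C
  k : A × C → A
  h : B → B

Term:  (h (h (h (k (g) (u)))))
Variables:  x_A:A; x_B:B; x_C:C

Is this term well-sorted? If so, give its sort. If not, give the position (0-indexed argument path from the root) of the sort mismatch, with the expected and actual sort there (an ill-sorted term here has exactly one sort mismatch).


ill-sorted at position [0, 0, 0]: expected B, got A

        (g) : A
        (u) : C
      (k (g) (u)) : A
    (h (k (g) (u))) : ✗ arg 0 at [0, 0, 0] has sort A, expected B


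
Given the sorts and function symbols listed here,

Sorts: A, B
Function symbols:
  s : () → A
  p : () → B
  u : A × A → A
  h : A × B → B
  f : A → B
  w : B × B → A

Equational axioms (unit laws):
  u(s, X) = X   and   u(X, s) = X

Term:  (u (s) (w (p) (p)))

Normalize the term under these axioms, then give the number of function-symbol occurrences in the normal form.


size = 3

1. (u (s) (w (p) (p)))  →  (w (p) (p))
normal form: (w (p) (p))


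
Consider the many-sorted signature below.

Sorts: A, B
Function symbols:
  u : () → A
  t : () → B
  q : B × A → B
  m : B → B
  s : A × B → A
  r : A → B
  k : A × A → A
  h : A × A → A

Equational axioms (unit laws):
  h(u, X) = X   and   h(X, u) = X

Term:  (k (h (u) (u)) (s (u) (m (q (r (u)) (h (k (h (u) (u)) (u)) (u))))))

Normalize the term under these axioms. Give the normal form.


1. (k (h (u) (u)) (s (u) (m (q (r (u)) (h (k (h (u) (u)) (u)) (u))))))  →  (k (u) (s (u) (m (q (r (u)) (h (k (h (u) (u)) (u)) (u))))))
2. (k (u) (s (u) (m (q (r (u)) (h (k (h (u) (u)) (u)) (u))))))  →  (k (u) (s (u) (m (q (r (u)) (k (h (u) (u)) (u))))))
3. (k (u) (s (u) (m (q (r (u)) (k (h (u) (u)) (u))))))  →  (k (u) (s (u) (m (q (r (u)) (k (u) (u))))))

normal form = (k (u) (s (u) (m (q (r (u)) (k (u) (u))))))


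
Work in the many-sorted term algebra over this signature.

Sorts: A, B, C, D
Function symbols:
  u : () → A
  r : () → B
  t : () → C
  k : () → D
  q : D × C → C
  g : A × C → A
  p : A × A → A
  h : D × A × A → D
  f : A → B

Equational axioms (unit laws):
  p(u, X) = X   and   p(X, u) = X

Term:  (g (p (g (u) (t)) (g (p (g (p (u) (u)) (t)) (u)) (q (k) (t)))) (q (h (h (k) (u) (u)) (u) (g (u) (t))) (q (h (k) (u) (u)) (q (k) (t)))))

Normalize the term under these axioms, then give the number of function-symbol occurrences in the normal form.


1. (g (p (g (u) (t)) (g (p (g (p (u) (u)) (t)) (u)) (q (k) (t)))) (q (h (h (k) (u) (u)) (u) (g (u) (t))) (q (h (k) (u) (u)) (q (k) (t)))))  →  (g (p (g (u) (t)) (g (g (p (u) (u)) (t)) (q (k) (t)))) (q (h (h (k) (u) (u)) (u) (g (u) (t))) (q (h (k) (u) (u)) (q (k) (t)))))
2. (g (p (g (u) (t)) (g (g (p (u) (u)) (t)) (q (k) (t)))) (q (h (h (k) (u) (u)) (u) (g (u) (t))) (q (h (k) (u) (u)) (q (k) (t)))))  →  (g (p (g (u) (t)) (g (g (u) (t)) (q (k) (t)))) (q (h (h (k) (u) (u)) (u) (g (u) (t))) (q (h (k) (u) (u)) (q (k) (t)))))
normal form: (g (p (g (u) (t)) (g (g (u) (t)) (q (k) (t)))) (q (h (h (k) (u) (u)) (u) (g (u) (t))) (q (h (k) (u) (u)) (q (k) (t)))))

size = 30


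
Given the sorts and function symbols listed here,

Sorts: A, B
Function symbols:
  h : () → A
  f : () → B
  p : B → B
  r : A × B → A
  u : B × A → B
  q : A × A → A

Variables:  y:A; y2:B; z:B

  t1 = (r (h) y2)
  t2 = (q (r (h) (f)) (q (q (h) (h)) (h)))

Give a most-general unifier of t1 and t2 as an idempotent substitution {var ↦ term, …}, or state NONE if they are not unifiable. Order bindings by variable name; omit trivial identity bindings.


NONE (not unifiable)

head clash or occurs-check failure — not unifiable


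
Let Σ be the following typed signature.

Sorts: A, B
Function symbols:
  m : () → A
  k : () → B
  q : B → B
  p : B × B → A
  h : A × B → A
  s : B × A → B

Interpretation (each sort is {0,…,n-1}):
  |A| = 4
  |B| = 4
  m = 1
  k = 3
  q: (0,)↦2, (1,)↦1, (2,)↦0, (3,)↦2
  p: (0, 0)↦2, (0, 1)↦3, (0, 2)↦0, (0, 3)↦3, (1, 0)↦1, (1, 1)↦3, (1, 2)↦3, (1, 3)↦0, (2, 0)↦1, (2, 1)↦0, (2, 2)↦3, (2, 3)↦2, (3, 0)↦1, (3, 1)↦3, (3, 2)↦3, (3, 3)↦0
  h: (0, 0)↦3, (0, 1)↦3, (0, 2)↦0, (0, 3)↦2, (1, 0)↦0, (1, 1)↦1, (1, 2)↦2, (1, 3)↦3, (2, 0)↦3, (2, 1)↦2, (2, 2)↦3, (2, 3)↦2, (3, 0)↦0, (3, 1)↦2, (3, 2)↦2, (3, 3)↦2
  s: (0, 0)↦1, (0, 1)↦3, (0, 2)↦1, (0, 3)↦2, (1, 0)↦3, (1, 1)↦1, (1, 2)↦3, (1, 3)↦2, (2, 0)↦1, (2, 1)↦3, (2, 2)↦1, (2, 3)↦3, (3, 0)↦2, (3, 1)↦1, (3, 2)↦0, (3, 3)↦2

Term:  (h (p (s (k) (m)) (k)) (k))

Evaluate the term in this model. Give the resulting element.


  k = 3
  m = 1
  (s (k) (m)) = s(3, 1) = 1
  k = 3
  (p (s (k) (m)) (k)) = p(1, 3) = 0
  k = 3
  (h (p (s (k) (m)) (k)) (k)) = h(0, 3) = 2

value = 2


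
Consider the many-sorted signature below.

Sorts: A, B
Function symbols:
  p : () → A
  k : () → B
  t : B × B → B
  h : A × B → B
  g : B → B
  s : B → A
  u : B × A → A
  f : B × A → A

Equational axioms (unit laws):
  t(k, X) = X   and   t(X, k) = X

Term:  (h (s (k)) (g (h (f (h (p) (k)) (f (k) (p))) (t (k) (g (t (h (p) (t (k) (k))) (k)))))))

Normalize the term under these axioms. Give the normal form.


1. (h (s (k)) (g (h (f (h (p) (k)) (f (k) (p))) (t (k) (g (t (h (p) (t (k) (k))) (k)))))))  →  (h (s (k)) (g (h (f (h (p) (k)) (f (k) (p))) (g (t (h (p) (t (k) (k))) (k))))))
2. (h (s (k)) (g (h (f (h (p) (k)) (f (k) (p))) (g (t (h (p) (t (k) (k))) (k))))))  →  (h (s (k)) (g (h (f (h (p) (k)) (f (k) (p))) (g (h (p) (t (k) (k)))))))
3. (h (s (k)) (g (h (f (h (p) (k)) (f (k) (p))) (g (h (p) (t (k) (k)))))))  →  (h (s (k)) (g (h (f (h (p) (k)) (f (k) (p))) (g (h (p) (k))))))

normal form = (h (s (k)) (g (h (f (h (p) (k)) (f (k) (p))) (g (h (p) (k))))))


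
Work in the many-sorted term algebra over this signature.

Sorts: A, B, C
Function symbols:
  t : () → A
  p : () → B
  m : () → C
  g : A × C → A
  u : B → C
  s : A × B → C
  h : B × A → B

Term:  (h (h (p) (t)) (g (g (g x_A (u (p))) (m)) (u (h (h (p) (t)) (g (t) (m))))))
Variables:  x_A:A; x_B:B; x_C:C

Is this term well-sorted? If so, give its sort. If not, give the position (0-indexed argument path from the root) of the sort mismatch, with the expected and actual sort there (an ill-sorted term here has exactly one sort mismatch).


    (p) : B
    (t) : A
  (h (p) (t)) : B
        x_A : A
          (p) : B
        (u (p)) : C
      (g x_A (u (p))) : A
      (m) : C
    (g (g x_A (u (p))) (m)) : A
          (p) : B
          (t) : A
        (h (p) (t)) : B
          (t) : A
          (m) : C
        (g (t) (m)) : A
      (h (h (p) (t)) (g (t) (m))) : B
    (u (h (h (p) (t)) (g (t) (m)))) : C
  (g (g (g x_A (u (p))) (m)) (u (h (h (p) (t)) (g (t) (m))))) : A
(h (h (p) (t)) (g (g (g x_A (u (p))) (m)) (u (h (h (p) (t)) (g (t) (m)))))) : B

well-sorted; sort = B


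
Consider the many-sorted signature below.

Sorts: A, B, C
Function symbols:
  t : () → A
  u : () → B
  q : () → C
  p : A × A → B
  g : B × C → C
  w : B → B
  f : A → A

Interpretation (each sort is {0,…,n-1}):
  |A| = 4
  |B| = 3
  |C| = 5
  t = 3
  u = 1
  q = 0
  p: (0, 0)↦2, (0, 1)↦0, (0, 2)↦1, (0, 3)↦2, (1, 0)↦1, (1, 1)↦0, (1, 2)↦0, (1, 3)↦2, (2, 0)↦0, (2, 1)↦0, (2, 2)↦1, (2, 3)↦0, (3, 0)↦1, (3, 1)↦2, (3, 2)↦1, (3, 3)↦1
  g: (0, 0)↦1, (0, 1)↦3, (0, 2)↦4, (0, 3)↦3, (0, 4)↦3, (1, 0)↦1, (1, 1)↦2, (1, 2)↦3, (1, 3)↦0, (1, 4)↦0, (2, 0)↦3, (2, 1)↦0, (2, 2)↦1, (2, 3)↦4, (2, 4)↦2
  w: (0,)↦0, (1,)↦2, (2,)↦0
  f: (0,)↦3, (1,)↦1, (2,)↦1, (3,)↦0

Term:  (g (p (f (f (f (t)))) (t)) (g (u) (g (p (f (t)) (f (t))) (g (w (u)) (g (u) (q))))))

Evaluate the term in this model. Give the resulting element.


  t = 3
  (f (t)) = f(3,) = 0
  (f (f (t))) = f(0,) = 3
  (f (f (f (t)))) = f(3,) = 0
  t = 3
  (p (f (f (f (t)))) (t)) = p(0, 3) = 2
  u = 1
  t = 3
  (f (t)) = f(3,) = 0
  t = 3
  (f (t)) = f(3,) = 0
  (p (f (t)) (f (t))) = p(0, 0) = 2
  u = 1
  (w (u)) = w(1,) = 2
  u = 1
  q = 0
  (g (u) (q)) = g(1, 0) = 1
  (g (w (u)) (g (u) (q))) = g(2, 1) = 0
  (g (p (f (t)) (f (t))) (g (w (u)) (g (u) (q)))) = g(2, 0) = 3
  (g (u) (g (p (f (t)) (f (t))) (g (w (u)) (g (u) (q))))) = g(1, 3) = 0
  (g (p (f (f (f (t)))) (t)) (g (u) (g (p (f (t)) (f (t))) (g (w (u)) (g (u) (q)))))) = g(2, 0) = 3

value = 3


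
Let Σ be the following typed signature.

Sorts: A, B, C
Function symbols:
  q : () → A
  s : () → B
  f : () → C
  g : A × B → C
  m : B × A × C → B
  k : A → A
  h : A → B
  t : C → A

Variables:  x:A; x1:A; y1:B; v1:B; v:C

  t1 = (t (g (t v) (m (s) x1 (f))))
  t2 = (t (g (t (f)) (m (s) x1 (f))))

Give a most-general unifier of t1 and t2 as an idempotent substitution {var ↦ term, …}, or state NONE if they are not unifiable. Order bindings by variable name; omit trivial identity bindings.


{v ↦ (f)}


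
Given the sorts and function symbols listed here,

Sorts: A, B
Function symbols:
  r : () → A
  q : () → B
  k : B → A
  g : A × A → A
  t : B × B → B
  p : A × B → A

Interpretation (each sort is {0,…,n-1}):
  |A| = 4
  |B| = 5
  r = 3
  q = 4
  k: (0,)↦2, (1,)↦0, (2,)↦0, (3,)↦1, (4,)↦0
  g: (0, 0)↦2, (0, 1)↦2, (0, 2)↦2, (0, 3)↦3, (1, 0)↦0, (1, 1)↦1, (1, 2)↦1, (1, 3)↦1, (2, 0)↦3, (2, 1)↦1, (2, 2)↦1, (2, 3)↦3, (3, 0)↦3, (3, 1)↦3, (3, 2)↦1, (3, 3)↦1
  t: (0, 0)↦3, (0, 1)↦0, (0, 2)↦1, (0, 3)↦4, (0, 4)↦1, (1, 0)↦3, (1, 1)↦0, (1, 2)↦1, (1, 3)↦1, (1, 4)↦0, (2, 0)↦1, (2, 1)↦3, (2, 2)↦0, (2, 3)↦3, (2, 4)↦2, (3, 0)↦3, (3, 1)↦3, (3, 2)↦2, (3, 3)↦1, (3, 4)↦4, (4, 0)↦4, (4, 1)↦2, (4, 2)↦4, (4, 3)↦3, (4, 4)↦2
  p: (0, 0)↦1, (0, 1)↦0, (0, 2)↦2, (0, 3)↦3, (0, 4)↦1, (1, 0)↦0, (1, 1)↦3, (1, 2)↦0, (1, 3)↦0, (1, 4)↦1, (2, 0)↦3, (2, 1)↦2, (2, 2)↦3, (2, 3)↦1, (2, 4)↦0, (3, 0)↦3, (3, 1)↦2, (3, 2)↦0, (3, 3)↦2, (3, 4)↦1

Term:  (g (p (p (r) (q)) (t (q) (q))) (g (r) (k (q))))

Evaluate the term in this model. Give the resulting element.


  r = 3
  q = 4
  (p (r) (q)) = p(3, 4) = 1
  q = 4
  q = 4
  (t (q) (q)) = t(4, 4) = 2
  (p (p (r) (q)) (t (q) (q))) = p(1, 2) = 0
  r = 3
  q = 4
  (k (q)) = k(4,) = 0
  (g (r) (k (q))) = g(3, 0) = 3
  (g (p (p (r) (q)) (t (q) (q))) (g (r) (k (q)))) = g(0, 3) = 3

value = 3


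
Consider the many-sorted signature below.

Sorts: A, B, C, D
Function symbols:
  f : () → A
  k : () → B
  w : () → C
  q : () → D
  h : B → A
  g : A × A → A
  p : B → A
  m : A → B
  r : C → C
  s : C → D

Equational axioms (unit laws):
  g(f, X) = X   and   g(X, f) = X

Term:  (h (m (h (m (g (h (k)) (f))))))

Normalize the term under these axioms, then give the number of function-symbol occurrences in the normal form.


size = 6

1. (h (m (h (m (g (h (k)) (f))))))  →  (h (m (h (m (h (k))))))
normal form: (h (m (h (m (h (k))))))


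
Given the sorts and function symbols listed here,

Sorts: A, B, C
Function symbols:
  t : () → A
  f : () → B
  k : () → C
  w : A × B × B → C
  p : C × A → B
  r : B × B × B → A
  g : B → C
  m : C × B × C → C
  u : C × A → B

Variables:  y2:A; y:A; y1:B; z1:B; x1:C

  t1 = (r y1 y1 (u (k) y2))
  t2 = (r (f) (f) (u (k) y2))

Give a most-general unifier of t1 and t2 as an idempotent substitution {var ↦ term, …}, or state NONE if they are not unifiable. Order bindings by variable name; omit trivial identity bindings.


{y1 ↦ (f)}


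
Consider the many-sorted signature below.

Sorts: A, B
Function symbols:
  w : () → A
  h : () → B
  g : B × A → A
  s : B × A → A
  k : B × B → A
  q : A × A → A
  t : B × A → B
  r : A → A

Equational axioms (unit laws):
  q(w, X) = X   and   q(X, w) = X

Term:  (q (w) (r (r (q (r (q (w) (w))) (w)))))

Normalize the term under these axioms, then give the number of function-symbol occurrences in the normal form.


1. (q (w) (r (r (q (r (q (w) (w))) (w)))))  →  (r (r (q (r (q (w) (w))) (w))))
2. (r (r (q (r (q (w) (w))) (w))))  →  (r (r (r (q (w) (w)))))
3. (r (r (r (q (w) (w)))))  →  (r (r (r (w))))
normal form: (r (r (r (w))))

size = 4


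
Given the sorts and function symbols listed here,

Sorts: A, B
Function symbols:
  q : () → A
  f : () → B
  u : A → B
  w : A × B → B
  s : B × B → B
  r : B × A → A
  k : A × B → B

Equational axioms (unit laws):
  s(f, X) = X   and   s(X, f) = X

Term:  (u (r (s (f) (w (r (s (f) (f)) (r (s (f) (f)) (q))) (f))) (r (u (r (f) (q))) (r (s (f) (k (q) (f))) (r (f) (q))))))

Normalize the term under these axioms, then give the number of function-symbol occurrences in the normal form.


1. (u (r (s (f) (w (r (s (f) (f)) (r (s (f) (f)) (q))) (f))) (r (u (r (f) (q))) (r (s (f) (k (q) (f))) (r (f) (q))))))  →  (u (r (w (r (s (f) (f)) (r (s (f) (f)) (q))) (f)) (r (u (r (f) (q))) (r (s (f) (k (q) (f))) (r (f) (q))))))
2. (u (r (w (r (s (f) (f)) (r (s (f) (f)) (q))) (f)) (r (u (r (f) (q))) (r (s (f) (k (q) (f))) (r (f) (q))))))  →  (u (r (w (r (f) (r (s (f) (f)) (q))) (f)) (r (u (r (f) (q))) (r (s (f) (k (q) (f))) (r (f) (q))))))
3. (u (r (w (r (f) (r (s (f) (f)) (q))) (f)) (r (u (r (f) (q))) (r (s (f) (k (q) (f))) (r (f) (q))))))  →  (u (r (w (r (f) (r (f) (q))) (f)) (r (u (r (f) (q))) (r (s (f) (k (q) (f))) (r (f) (q))))))
4. (u (r (w (r (f) (r (f) (q))) (f)) (r (u (r (f) (q))) (r (s (f) (k (q) (f))) (r (f) (q))))))  →  (u (r (w (r (f) (r (f) (q))) (f)) (r (u (r (f) (q))) (r (k (q) (f)) (r (f) (q))))))
normal form: (u (r (w (r (f) (r (f) (q))) (f)) (r (u (r (f) (q))) (r (k (q) (f)) (r (f) (q))))))

size = 21


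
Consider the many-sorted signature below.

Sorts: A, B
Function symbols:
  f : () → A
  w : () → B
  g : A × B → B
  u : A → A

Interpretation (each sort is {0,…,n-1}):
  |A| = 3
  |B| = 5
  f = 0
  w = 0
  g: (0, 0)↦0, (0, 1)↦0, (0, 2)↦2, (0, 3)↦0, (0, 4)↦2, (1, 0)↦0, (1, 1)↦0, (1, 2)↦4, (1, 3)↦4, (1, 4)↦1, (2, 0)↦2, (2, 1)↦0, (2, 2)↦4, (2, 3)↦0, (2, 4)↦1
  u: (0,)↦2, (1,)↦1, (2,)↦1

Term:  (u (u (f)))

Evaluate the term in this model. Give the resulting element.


  f = 0
  (u (f)) = u(0,) = 2
  (u (u (f))) = u(2,) = 1

value = 1


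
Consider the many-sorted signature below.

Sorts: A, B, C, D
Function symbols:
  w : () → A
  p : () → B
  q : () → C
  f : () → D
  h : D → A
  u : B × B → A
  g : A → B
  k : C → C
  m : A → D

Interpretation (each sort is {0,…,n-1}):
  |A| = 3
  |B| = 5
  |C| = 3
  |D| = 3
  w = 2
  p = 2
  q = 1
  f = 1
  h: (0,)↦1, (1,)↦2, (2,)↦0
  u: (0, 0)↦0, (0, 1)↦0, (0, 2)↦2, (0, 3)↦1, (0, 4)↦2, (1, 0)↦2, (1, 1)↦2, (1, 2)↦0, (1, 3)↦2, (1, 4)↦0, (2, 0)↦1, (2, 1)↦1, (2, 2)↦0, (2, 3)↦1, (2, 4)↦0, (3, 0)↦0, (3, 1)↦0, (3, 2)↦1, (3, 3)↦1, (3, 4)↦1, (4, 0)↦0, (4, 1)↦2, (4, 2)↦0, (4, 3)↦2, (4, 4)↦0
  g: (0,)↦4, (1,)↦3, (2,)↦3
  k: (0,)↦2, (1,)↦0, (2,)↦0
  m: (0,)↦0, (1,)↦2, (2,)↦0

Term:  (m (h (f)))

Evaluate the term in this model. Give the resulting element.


value = 0

  f = 1
  (h (f)) = h(1,) = 2
  (m (h (f))) = m(2,) = 0


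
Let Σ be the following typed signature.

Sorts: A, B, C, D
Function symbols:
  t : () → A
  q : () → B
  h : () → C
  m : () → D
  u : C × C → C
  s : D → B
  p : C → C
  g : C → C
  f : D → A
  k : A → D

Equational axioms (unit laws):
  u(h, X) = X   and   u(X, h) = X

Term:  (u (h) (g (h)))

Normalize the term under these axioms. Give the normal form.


normal form = (g (h))

1. (u (h) (g (h)))  →  (g (h))


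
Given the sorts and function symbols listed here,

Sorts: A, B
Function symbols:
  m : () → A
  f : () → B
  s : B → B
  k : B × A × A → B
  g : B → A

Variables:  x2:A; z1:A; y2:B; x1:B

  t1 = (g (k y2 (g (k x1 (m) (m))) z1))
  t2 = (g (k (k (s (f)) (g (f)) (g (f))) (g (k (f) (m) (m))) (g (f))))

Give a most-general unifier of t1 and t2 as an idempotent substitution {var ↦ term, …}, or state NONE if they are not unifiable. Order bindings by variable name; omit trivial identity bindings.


{x1 ↦ (f), y2 ↦ (k (s (f)) (g (f)) (g (f))), z1 ↦ (g (f))}


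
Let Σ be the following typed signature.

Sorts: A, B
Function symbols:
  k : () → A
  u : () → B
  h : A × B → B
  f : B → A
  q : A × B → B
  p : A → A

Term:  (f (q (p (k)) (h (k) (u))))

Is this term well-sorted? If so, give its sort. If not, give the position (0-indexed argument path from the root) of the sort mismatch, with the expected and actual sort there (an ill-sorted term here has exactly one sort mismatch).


      (k) : A
    (p (k)) : A
      (k) : A
      (u) : B
    (h (k) (u)) : B
  (q (p (k)) (h (k) (u))) : B
(f (q (p (k)) (h (k) (u)))) : A

well-sorted; sort = A


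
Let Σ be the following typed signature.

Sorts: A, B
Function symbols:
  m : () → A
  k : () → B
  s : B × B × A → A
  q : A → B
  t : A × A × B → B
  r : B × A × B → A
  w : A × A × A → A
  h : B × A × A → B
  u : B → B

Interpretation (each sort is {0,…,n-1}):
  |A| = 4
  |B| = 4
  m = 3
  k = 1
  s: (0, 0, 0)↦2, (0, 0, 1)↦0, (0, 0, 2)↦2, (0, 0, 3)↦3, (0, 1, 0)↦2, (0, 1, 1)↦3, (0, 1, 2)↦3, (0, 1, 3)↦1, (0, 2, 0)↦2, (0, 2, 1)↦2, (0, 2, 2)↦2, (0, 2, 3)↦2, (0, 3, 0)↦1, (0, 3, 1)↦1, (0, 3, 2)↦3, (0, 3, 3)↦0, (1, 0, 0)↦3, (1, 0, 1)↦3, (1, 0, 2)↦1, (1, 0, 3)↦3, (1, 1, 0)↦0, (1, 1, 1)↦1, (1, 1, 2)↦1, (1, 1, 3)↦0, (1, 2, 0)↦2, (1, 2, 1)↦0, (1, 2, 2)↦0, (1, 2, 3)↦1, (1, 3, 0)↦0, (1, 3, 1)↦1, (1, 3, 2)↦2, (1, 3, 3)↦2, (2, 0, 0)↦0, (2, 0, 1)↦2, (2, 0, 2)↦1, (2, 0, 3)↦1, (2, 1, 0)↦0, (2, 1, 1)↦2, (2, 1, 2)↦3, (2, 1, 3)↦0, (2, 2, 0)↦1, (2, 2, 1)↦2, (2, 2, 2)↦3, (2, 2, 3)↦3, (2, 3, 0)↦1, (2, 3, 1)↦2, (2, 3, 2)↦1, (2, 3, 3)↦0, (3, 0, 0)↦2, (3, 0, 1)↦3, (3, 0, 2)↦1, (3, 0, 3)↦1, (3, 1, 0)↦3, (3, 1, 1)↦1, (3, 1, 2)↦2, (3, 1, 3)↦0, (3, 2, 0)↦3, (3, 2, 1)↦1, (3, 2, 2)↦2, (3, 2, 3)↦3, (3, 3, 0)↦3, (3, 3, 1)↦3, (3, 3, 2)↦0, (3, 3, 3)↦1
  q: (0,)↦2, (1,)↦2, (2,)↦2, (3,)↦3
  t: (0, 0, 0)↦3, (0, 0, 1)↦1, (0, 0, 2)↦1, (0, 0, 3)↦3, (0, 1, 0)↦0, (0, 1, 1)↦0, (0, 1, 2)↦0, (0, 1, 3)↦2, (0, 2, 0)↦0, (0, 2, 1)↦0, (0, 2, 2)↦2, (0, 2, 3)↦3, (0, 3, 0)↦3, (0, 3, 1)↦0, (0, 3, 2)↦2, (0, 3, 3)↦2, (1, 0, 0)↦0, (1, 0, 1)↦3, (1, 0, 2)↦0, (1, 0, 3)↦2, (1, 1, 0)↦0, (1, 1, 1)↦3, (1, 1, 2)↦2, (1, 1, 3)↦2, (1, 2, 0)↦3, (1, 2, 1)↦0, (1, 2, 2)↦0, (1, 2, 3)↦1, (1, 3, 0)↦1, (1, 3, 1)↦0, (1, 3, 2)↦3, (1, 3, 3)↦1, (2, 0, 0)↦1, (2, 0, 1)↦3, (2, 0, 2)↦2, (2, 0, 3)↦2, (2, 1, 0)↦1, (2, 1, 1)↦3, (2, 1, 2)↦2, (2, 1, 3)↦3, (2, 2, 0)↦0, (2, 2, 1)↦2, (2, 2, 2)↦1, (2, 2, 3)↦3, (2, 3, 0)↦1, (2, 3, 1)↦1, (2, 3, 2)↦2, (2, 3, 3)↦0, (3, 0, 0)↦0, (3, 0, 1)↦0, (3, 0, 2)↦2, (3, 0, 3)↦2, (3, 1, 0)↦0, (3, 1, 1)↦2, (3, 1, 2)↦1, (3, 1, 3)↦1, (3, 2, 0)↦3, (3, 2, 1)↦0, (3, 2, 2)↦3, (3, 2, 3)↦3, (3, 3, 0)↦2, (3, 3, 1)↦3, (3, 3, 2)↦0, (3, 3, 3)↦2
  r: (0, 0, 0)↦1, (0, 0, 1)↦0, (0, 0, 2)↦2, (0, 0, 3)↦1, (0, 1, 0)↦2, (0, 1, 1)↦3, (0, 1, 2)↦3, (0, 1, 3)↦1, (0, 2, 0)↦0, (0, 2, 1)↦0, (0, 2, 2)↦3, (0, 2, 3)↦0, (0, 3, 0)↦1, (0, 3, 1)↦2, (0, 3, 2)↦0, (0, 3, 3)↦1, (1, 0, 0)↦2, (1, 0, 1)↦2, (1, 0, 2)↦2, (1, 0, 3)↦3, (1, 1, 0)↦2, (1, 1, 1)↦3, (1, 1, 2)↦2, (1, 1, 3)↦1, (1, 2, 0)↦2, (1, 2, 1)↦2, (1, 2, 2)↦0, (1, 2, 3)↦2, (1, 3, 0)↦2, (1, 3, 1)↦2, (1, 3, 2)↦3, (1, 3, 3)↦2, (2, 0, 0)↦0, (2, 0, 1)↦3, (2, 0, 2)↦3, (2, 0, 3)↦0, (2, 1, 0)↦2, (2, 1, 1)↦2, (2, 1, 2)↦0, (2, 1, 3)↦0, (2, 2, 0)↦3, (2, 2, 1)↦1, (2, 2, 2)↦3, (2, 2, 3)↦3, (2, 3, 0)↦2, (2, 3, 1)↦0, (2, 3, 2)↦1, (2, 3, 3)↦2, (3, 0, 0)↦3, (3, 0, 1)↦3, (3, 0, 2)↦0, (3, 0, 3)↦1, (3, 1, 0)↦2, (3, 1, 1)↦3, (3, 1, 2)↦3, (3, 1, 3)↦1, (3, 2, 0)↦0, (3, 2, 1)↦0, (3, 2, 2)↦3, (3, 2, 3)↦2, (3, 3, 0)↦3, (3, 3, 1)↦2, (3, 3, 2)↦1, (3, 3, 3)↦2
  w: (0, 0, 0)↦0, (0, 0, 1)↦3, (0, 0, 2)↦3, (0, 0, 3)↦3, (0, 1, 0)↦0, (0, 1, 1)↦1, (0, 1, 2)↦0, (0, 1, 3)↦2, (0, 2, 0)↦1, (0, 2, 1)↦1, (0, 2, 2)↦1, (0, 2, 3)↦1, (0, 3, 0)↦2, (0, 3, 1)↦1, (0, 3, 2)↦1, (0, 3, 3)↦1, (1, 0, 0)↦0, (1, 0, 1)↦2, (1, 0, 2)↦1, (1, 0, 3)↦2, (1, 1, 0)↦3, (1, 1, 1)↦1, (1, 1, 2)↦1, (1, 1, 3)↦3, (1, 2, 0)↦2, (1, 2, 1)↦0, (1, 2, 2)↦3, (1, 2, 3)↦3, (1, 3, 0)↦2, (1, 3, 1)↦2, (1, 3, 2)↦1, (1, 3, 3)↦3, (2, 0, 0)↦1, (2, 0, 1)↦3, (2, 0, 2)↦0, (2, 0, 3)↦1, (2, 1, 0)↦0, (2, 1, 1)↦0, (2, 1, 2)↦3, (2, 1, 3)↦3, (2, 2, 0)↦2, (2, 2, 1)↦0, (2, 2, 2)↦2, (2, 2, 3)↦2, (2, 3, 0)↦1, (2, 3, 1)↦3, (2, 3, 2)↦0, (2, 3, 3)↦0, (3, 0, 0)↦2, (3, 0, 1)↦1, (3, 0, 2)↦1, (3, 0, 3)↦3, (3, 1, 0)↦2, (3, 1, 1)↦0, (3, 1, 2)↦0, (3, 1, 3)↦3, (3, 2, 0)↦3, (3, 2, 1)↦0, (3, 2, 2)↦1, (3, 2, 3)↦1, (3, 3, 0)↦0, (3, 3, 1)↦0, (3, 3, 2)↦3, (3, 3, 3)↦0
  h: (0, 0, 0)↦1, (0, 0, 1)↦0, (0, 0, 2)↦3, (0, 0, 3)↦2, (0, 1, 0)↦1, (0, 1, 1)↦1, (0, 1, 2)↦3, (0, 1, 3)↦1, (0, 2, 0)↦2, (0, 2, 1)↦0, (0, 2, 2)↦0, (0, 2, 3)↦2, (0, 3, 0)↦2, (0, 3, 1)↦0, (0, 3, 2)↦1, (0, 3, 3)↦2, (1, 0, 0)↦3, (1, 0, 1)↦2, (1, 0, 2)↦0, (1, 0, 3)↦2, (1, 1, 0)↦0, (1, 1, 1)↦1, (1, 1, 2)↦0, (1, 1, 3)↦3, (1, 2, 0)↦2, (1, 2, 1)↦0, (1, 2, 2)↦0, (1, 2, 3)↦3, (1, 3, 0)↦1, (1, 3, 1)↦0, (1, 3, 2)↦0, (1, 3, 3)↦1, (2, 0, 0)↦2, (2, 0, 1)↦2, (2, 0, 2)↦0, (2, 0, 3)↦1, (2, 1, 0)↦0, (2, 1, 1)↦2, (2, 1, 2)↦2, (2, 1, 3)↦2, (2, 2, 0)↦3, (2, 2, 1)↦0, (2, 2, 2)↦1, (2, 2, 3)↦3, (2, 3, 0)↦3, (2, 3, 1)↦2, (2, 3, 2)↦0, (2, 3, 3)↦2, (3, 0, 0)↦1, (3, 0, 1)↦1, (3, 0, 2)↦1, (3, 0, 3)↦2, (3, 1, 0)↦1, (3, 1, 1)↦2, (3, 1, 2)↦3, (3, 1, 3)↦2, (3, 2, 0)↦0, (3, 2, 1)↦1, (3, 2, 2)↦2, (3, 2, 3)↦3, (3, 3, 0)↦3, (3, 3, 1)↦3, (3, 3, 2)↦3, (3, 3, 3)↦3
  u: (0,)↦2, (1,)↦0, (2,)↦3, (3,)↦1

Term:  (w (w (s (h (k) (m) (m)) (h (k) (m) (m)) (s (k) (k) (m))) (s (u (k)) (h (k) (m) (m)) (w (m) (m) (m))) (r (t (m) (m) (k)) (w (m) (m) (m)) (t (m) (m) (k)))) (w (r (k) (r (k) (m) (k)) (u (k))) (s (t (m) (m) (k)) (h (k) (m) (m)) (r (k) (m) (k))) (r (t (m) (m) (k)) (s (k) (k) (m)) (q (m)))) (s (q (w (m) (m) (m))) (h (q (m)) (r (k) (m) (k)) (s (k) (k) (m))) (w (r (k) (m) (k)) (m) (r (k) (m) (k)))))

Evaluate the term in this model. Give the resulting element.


  k = 1
  m = 3
  m = 3
  (h (k) (m) (m)) = h(1, 3, 3) = 1
  k = 1
  m = 3
  m = 3
  (h (k) (m) (m)) = h(1, 3, 3) = 1
  k = 1
  k = 1
  m = 3
  (s (k) (k) (m)) = s(1, 1, 3) = 0
  (s (h (k) (m) (m)) (h (k) (m) (m)) (s (k) (k) (m))) = s(1, 1, 0) = 0
  k = 1
  (u (k)) = u(1,) = 0
  k = 1
  m = 3
  m = 3
  (h (k) (m) (m)) = h(1, 3, 3) = 1
  m = 3
  m = 3
  m = 3
  (w (m) (m) (m)) = w(3, 3, 3) = 0
  (s (u (k)) (h (k) (m) (m)) (w (m) (m) (m))) = s(0, 1, 0) = 2
  m = 3
  m = 3
  k = 1
  (t (m) (m) (k)) = t(3, 3, 1) = 3
  m = 3
  m = 3
  m = 3
  (w (m) (m) (m)) = w(3, 3, 3) = 0
  m = 3
  m = 3
  k = 1
  (t (m) (m) (k)) = t(3, 3, 1) = 3
  (r (t (m) (m) (k)) (w (m) (m) (m)) (t (m) (m) (k))) = r(3, 0, 3) = 1
  (w (s (h (k) (m) (m)) (h (k) (m) (m)) (s (k) (k) (m))) (s (u (k)) (h (k) (m) (m)) (w (m) (m) (m))) (r (t (m) (m) (k)) (w (m) (m) (m)) (t (m) (m) (k)))) = w(0, 2, 1) = 1
  k = 1
  k = 1
  m = 3
  k = 1
  (r (k) (m) (k)) = r(1, 3, 1) = 2
  k = 1
  (u (k)) = u(1,) = 0
  (r (k) (r (k) (m) (k)) (u (k))) = r(1, 2, 0) = 2
  m = 3
  m = 3
  k = 1
  (t (m) (m) (k)) = t(3, 3, 1) = 3
  k = 1
  m = 3
  m = 3
  (h (k) (m) (m)) = h(1, 3, 3) = 1
  k = 1
  m = 3
  k = 1
  (r (k) (m) (k)) = r(1, 3, 1) = 2
  (s (t (m) (m) (k)) (h (k) (m) (m)) (r (k) (m) (k))) = s(3, 1, 2) = 2
  m = 3
  m = 3
  k = 1
  (t (m) (m) (k)) = t(3, 3, 1) = 3
  k = 1
  k = 1
  m = 3
  (s (k) (k) (m)) = s(1, 1, 3) = 0
  m = 3
  (q (m)) = q(3,) = 3
  (r (t (m) (m) (k)) (s (k) (k) (m)) (q (m))) = r(3, 0, 3) = 1
  (w (r (k) (r (k) (m) (k)) (u (k))) (s (t (m) (m) (k)) (h (k) (m) (m)) (r (k) (m) (k))) (r (t (m) (m) (k)) (s (k) (k) (m)) (q (m)))) = w(2, 2, 1) = 0
  m = 3
  m = 3
  m = 3
  (w (m) (m) (m)) = w(3, 3, 3) = 0
  (q (w (m) (m) (m))) = q(0,) = 2
  m = 3
  (q (m)) = q(3,) = 3
  k = 1
  m = 3
  k = 1
  (r (k) (m) (k)) = r(1, 3, 1) = 2
  k = 1
  k = 1
  m = 3
  (s (k) (k) (m)) = s(1, 1, 3) = 0
  (h (q (m)) (r (k) (m) (k)) (s (k) (k) (m))) = h(3, 2, 0) = 0
  k = 1
  m = 3
  k = 1
  (r (k) (m) (k)) = r(1, 3, 1) = 2
  m = 3
  k = 1
  m = 3
  k = 1
  (r (k) (m) (k)) = r(1, 3, 1) = 2
  (w (r (k) (m) (k)) (m) (r (k) (m) (k))) = w(2, 3, 2) = 0
  (s (q (w (m) (m) (m))) (h (q (m)) (r (k) (m) (k)) (s (k) (k) (m))) (w (r (k) (m) (k)) (m) (r (k) (m) (k)))) = s(2, 0, 0) = 0
  (w (w (s (h (k) (m) (m)) (h (k) (m) (m)) (s (k) (k) (m))) (s (u (k)) (h (k) (m) (m)) (w (m) (m) (m))) (r (t (m) (m) (k)) (w (m) (m) (m)) (t (m) (m) (k)))) (w (r (k) (r (k) (m) (k)) (u (k))) (s (t (m) (m) (k)) (h (k) (m) (m)) (r (k) (m) (k))) (r (t (m) (m) (k)) (s (k) (k) (m)) (q (m)))) (s (q (w (m) (m) (m))) (h (q (m)) (r (k) (m) (k)) (s (k) (k) (m))) (w (r (k) (m) (k)) (m) (r (k) (m) (k))))) = w(1, 0, 0) = 0

value = 0


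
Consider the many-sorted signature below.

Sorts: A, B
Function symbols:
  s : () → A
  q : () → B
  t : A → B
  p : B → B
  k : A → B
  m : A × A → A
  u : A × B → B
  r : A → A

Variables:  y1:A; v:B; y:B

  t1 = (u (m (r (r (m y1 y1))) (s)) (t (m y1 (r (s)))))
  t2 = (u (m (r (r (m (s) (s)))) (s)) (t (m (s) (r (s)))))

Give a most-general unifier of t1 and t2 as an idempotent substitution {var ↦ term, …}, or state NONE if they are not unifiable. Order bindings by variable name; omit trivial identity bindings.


{y1 ↦ (s)}


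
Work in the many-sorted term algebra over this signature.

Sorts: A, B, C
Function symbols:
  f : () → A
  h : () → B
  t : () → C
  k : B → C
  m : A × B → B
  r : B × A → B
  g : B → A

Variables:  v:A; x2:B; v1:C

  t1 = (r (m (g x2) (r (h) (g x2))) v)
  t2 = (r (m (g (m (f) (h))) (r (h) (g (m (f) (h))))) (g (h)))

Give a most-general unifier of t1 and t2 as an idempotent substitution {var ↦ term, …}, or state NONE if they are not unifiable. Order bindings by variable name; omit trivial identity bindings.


{v ↦ (g (h)), x2 ↦ (m (f) (h))}


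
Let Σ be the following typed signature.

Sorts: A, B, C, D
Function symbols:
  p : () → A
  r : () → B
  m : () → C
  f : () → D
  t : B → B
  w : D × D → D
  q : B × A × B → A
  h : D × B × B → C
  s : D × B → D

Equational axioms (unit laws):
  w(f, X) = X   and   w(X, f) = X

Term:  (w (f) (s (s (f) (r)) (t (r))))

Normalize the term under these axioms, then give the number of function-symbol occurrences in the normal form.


size = 6

1. (w (f) (s (s (f) (r)) (t (r))))  →  (s (s (f) (r)) (t (r)))
normal form: (s (s (f) (r)) (t (r)))


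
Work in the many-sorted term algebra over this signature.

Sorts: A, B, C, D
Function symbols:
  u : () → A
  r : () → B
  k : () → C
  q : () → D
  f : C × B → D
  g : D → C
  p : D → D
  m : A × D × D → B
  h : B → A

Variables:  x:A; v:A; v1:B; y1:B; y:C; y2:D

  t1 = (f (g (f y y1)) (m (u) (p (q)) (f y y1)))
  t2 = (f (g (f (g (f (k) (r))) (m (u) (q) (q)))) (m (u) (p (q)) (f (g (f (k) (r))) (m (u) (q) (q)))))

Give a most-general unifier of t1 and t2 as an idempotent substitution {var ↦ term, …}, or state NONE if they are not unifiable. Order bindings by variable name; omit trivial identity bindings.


{y ↦ (g (f (k) (r))), y1 ↦ (m (u) (q) (q))}


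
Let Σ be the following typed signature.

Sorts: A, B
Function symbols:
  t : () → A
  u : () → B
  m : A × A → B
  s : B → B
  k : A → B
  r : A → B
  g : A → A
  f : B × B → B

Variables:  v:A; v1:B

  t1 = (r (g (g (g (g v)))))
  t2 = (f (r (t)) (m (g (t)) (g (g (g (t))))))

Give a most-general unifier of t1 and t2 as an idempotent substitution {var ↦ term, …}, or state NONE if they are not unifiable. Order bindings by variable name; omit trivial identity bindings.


head clash or occurs-check failure — not unifiable

NONE (not unifiable)


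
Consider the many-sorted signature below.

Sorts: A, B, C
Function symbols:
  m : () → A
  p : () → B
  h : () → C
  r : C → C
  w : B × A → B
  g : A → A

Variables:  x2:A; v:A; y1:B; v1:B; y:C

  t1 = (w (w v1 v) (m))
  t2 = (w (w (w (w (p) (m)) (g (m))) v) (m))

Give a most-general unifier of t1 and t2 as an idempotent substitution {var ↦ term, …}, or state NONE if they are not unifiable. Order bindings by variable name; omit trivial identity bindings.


{v1 ↦ (w (w (p) (m)) (g (m)))}


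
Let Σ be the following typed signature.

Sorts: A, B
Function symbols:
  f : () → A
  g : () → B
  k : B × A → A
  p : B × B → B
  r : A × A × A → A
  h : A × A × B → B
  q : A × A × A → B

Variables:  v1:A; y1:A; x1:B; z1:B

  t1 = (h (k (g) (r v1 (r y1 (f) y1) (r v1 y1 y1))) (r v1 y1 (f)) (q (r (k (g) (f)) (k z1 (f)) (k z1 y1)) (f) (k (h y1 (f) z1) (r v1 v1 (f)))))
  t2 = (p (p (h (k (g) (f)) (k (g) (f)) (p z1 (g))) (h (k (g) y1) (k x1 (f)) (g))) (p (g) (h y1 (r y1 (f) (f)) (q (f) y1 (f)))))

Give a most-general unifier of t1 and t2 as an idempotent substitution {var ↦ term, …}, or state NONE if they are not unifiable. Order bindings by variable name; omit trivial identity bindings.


NONE (not unifiable)

head clash or occurs-check failure — not unifiable


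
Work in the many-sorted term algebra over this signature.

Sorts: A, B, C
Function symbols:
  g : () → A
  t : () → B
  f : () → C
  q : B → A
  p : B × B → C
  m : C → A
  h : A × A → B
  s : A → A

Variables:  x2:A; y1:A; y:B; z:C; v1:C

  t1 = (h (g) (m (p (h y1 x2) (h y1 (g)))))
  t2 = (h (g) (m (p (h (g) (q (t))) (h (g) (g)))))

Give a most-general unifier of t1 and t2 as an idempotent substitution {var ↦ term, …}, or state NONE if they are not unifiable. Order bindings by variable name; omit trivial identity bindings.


{x2 ↦ (q (t)), y1 ↦ (g)}


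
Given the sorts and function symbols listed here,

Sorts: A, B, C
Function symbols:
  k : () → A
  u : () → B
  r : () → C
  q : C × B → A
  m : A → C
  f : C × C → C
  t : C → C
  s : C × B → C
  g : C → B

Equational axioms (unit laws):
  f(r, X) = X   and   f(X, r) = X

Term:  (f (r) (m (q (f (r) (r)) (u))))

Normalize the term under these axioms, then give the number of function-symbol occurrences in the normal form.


size = 4

1. (f (r) (m (q (f (r) (r)) (u))))  →  (m (q (f (r) (r)) (u)))
2. (m (q (f (r) (r)) (u)))  →  (m (q (r) (u)))
normal form: (m (q (r) (u)))


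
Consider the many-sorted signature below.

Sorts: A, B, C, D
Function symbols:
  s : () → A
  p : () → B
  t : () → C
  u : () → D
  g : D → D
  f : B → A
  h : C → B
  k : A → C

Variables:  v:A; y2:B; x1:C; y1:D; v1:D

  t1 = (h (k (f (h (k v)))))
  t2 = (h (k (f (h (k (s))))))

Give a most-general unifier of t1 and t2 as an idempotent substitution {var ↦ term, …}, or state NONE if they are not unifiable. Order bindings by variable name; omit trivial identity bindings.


{v ↦ (s)}


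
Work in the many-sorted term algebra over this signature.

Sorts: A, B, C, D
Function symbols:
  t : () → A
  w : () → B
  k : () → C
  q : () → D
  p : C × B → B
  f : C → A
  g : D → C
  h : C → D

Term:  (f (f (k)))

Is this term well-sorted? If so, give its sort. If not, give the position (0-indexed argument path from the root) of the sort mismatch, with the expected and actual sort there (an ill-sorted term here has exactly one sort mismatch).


ill-sorted at position [0]: expected C, got A

    (k) : C
  (f (k)) : A
(f (f (k))) : ✗ arg 0 at [0] has sort A, expected C


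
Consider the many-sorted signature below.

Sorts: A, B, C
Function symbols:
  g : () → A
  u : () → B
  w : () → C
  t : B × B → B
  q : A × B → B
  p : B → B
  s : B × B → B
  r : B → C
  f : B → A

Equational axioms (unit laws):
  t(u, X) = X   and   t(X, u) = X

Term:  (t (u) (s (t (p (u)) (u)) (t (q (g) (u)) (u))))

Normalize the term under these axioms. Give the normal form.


1. (t (u) (s (t (p (u)) (u)) (t (q (g) (u)) (u))))  →  (s (t (p (u)) (u)) (t (q (g) (u)) (u)))
2. (s (t (p (u)) (u)) (t (q (g) (u)) (u)))  →  (s (p (u)) (t (q (g) (u)) (u)))
3. (s (p (u)) (t (q (g) (u)) (u)))  →  (s (p (u)) (q (g) (u)))

normal form = (s (p (u)) (q (g) (u)))


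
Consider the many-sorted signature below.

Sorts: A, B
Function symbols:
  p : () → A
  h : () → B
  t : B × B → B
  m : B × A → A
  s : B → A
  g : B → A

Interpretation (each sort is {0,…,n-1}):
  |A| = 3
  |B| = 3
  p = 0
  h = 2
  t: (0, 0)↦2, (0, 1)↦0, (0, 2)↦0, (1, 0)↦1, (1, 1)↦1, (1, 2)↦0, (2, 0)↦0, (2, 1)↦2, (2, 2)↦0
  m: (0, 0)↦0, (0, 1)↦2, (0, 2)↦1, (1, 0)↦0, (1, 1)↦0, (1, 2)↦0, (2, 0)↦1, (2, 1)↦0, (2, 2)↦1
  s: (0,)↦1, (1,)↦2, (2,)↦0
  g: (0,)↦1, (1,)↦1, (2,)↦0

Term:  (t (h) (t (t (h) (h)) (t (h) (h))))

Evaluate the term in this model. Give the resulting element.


  h = 2
  h = 2
  h = 2
  (t (h) (h)) = t(2, 2) = 0
  h = 2
  h = 2
  (t (h) (h)) = t(2, 2) = 0
  (t (t (h) (h)) (t (h) (h))) = t(0, 0) = 2
  (t (h) (t (t (h) (h)) (t (h) (h)))) = t(2, 2) = 0

value = 0


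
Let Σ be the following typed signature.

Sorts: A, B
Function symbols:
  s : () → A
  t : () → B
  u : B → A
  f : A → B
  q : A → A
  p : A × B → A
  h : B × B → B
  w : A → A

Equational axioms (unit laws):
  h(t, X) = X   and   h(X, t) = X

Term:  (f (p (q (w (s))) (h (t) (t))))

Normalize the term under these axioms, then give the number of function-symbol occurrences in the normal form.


size = 6

1. (f (p (q (w (s))) (h (t) (t))))  →  (f (p (q (w (s))) (t)))
normal form: (f (p (q (w (s))) (t)))


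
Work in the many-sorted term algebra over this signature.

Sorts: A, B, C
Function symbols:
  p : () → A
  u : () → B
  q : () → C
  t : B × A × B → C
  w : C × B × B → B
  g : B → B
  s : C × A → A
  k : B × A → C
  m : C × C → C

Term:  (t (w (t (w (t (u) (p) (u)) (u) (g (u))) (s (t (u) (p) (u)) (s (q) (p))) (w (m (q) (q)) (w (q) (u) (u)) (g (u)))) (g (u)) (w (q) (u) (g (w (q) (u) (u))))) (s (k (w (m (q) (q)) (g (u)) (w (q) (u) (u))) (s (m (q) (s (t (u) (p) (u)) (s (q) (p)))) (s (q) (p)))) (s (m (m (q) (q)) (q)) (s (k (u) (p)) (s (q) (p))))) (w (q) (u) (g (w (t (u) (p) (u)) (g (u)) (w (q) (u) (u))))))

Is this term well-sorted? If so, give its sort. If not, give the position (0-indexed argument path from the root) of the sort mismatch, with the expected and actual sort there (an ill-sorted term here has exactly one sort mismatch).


          (u) : B
          (p) : A
          (u) : B
        (t (u) (p) (u)) : C
        (u) : B
          (u) : B
        (g (u)) : B
      (w (t (u) (p) (u)) (u) (g (u))) : B
          (u) : B
          (p) : A
          (u) : B
        (t (u) (p) (u)) : C
          (q) : C
          (p) : A
        (s (q) (p)) : A
      (s (t (u) (p) (u)) (s (q) (p))) : A
          (q) : C
          (q) : C
        (m (q) (q)) : C
          (q) : C
          (u) : B
          (u) : B
        (w (q) (u) (u)) : B
          (u) : B
        (g (u)) : B
      (w (m (q) (q)) (w (q) (u) (u)) (g (u))) : B
    (t (w (t (u) (p) (u)) (u) (g (u))) (s (t (u) (p) (u)) (s (q) (p))) (w (m (q) (q)) (w (q) (u) (u)) (g (u)))) : C
      (u) : B
    (g (u)) : B
      (q) : C
      (u) : B
          (q) : C
          (u) : B
          (u) : B
        (w (q) (u) (u)) : B
      (g (w (q) (u) (u))) : B
    (w (q) (u) (g (w (q) (u) (u)))) : B
  (w (t (w (t (u) (p) (u)) (u) (g (u))) (s (t (u) (p) (u)) (s (q) (p))) (w (m (q) (q)) (w (q) (u) (u)) (g (u)))) (g (u)) (w (q) (u) (g (w (q) (u) (u))))) : B
          (q) : C
          (q) : C
        (m (q) (q)) : C
          (u) : B
        (g (u)) : B
          (q) : C
          (u) : B
          (u) : B
        (w (q) (u) (u)) : B
      (w (m (q) (q)) (g (u)) (w (q) (u) (u))) : B
          (q) : C
              (u) : B
              (p) : A
              (u) : B
            (t (u) (p) (u)) : C
              (q) : C
              (p) : A
            (s (q) (p)) : A
          (s (t (u) (p) (u)) (s (q) (p))) : A
        (m (q) (s (t (u) (p) (u)) (s (q) (p)))) : ✗ arg 1 at [1, 0, 1, 0, 1] has sort A, expected C
          (q) : C
          (p) : A
        (s (q) (p)) : A
          (q) : C
          (q) : C
        (m (q) (q)) : C
        (q) : C
      (m (m (q) (q)) (q)) : C
          (u) : B
          (p) : A
        (k (u) (p)) : C
          (q) : C
          (p) : A
        (s (q) (p)) : A
      (s (k (u) (p)) (s (q) (p))) : A
    (s (m (m (q) (q)) (q)) (s (k (u) (p)) (s (q) (p)))) : A
    (q) : C
    (u) : B
          (u) : B
          (p) : A
          (u) : B
        (t (u) (p) (u)) : C
          (u) : B
        (g (u)) : B
          (q) : C
          (u) : B
          (u) : B
        (w (q) (u) (u)) : B
      (w (t (u) (p) (u)) (g (u)) (w (q) (u) (u))) : B
    (g (w (t (u) (p) (u)) (g (u)) (w (q) (u) (u)))) : B
  (w (q) (u) (g (w (t (u) (p) (u)) (g (u)) (w (q) (u) (u))))) : B

ill-sorted at position [1, 0, 1, 0, 1]: expected C, got A
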